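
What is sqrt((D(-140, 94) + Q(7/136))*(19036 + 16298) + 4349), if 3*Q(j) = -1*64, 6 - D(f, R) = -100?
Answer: sqrt(2995961) ≈ 1730.9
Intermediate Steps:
D(f, R) = 106 (D(f, R) = 6 - 1*(-100) = 6 + 100 = 106)
Q(j) = -64/3 (Q(j) = (-1*64)/3 = (1/3)*(-64) = -64/3)
sqrt((D(-140, 94) + Q(7/136))*(19036 + 16298) + 4349) = sqrt((106 - 64/3)*(19036 + 16298) + 4349) = sqrt((254/3)*35334 + 4349) = sqrt(2991612 + 4349) = sqrt(2995961)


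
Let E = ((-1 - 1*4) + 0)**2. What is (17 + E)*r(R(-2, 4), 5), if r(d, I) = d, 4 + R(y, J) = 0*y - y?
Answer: -84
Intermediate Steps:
R(y, J) = -4 - y (R(y, J) = -4 + (0*y - y) = -4 + (0 - y) = -4 - y)
E = 25 (E = ((-1 - 4) + 0)**2 = (-5 + 0)**2 = (-5)**2 = 25)
(17 + E)*r(R(-2, 4), 5) = (17 + 25)*(-4 - 1*(-2)) = 42*(-4 + 2) = 42*(-2) = -84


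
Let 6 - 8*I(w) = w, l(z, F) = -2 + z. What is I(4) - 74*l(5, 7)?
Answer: -887/4 ≈ -221.75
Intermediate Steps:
I(w) = ¾ - w/8
I(4) - 74*l(5, 7) = (¾ - ⅛*4) - 74*(-2 + 5) = (¾ - ½) - 74*3 = ¼ - 222 = -887/4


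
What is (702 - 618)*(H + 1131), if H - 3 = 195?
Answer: 111636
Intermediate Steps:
H = 198 (H = 3 + 195 = 198)
(702 - 618)*(H + 1131) = (702 - 618)*(198 + 1131) = 84*1329 = 111636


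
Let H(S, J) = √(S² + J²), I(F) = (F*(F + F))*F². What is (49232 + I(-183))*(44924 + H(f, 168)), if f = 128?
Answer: 100767922593976 + 17944603792*√697 ≈ 1.0124e+14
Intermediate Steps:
I(F) = 2*F⁴ (I(F) = (F*(2*F))*F² = (2*F²)*F² = 2*F⁴)
H(S, J) = √(J² + S²)
(49232 + I(-183))*(44924 + H(f, 168)) = (49232 + 2*(-183)⁴)*(44924 + √(168² + 128²)) = (49232 + 2*1121513121)*(44924 + √(28224 + 16384)) = (49232 + 2243026242)*(44924 + √44608) = 2243075474*(44924 + 8*√697) = 100767922593976 + 17944603792*√697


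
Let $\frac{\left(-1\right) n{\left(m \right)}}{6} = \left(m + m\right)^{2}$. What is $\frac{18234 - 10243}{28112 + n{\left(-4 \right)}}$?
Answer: $\frac{7991}{27728} \approx 0.28819$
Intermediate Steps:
$n{\left(m \right)} = - 24 m^{2}$ ($n{\left(m \right)} = - 6 \left(m + m\right)^{2} = - 6 \left(2 m\right)^{2} = - 6 \cdot 4 m^{2} = - 24 m^{2}$)
$\frac{18234 - 10243}{28112 + n{\left(-4 \right)}} = \frac{18234 - 10243}{28112 - 24 \left(-4\right)^{2}} = \frac{7991}{28112 - 384} = \frac{7991}{27728}$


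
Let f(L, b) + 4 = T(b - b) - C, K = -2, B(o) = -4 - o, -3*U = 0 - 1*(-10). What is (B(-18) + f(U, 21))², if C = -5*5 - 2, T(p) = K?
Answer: 1225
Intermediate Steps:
U = -10/3 (U = -(0 - 1*(-10))/3 = -(0 + 10)/3 = -⅓*10 = -10/3 ≈ -3.3333)
T(p) = -2
C = -27 (C = -25 - 2 = -27)
f(L, b) = 21 (f(L, b) = -4 + (-2 - 1*(-27)) = -4 + (-2 + 27) = -4 + 25 = 21)
(B(-18) + f(U, 21))² = ((-4 - 1*(-18)) + 21)² = ((-4 + 18) + 21)² = (14 + 21)² = 35² = 1225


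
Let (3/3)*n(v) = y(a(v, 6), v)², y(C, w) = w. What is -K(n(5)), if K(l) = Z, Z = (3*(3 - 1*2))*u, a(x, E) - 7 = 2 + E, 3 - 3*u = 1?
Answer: -2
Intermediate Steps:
u = ⅔ (u = 1 - ⅓*1 = 1 - ⅓ = ⅔ ≈ 0.66667)
a(x, E) = 9 + E (a(x, E) = 7 + (2 + E) = 9 + E)
n(v) = v²
Z = 2 (Z = (3*(3 - 1*2))*(⅔) = (3*(3 - 2))*(⅔) = (3*1)*(⅔) = 3*(⅔) = 2)
K(l) = 2
-K(n(5)) = -1*2 = -2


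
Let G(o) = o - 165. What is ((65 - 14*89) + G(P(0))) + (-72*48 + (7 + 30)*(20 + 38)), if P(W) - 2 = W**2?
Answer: -2654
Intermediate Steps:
P(W) = 2 + W**2
G(o) = -165 + o
((65 - 14*89) + G(P(0))) + (-72*48 + (7 + 30)*(20 + 38)) = ((65 - 14*89) + (-165 + (2 + 0**2))) + (-72*48 + (7 + 30)*(20 + 38)) = ((65 - 1246) + (-165 + (2 + 0))) + (-3456 + 37*58) = (-1181 + (-165 + 2)) + (-3456 + 2146) = (-1181 - 163) - 1310 = -1344 - 1310 = -2654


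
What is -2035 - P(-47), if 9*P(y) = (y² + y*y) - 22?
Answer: -22711/9 ≈ -2523.4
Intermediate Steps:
P(y) = -22/9 + 2*y²/9 (P(y) = ((y² + y*y) - 22)/9 = ((y² + y²) - 22)/9 = (2*y² - 22)/9 = (-22 + 2*y²)/9 = -22/9 + 2*y²/9)
-2035 - P(-47) = -2035 - (-22/9 + (2/9)*(-47)²) = -2035 - (-22/9 + (2/9)*2209) = -2035 - (-22/9 + 4418/9) = -2035 - 1*4396/9 = -2035 - 4396/9 = -22711/9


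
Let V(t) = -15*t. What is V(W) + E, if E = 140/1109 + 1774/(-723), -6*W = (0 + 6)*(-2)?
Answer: -25920356/801807 ≈ -32.327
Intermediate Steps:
W = 2 (W = -(0 + 6)*(-2)/6 = -(-2) = -⅙*(-12) = 2)
E = -1866146/801807 (E = 140*(1/1109) + 1774*(-1/723) = 140/1109 - 1774/723 = -1866146/801807 ≈ -2.3274)
V(W) + E = -15*2 - 1866146/801807 = -30 - 1866146/801807 = -25920356/801807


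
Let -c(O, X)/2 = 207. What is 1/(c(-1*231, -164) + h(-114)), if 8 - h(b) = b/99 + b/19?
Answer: -33/13162 ≈ -0.0025072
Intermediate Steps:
c(O, X) = -414 (c(O, X) = -2*207 = -414)
h(b) = 8 - 118*b/1881 (h(b) = 8 - (b/99 + b/19) = 8 - 118*b/1881)
1/(c(-1*231, -164) + h(-114)) = 1/(-414 + (8 - 118/1881*(-114))) = 1/(-414 + (8 + 236/33)) = 1/(-414 + 500/33) = 1/(-13162/33) = -33/13162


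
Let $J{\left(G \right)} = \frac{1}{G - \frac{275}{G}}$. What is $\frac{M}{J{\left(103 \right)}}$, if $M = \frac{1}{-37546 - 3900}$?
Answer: $- \frac{5167}{2134469} \approx -0.0024207$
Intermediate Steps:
$M = - \frac{1}{41446}$ ($M = \frac{1}{-41446} = - \frac{1}{41446} \approx -2.4128 \cdot 10^{-5}$)
$\frac{M}{J{\left(103 \right)}} = - \frac{1}{41446 \frac{103}{-275 + 103^{2}}} = - \frac{1}{41446 \frac{103}{-275 + 10609}} = - \frac{1}{41446 \cdot \frac{103}{10334}} = \left(- \frac{1}{41446}\right) \frac{10334}{103} = - \frac{5167}{2134469}$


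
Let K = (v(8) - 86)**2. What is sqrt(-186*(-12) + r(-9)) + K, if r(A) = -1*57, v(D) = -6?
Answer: 8464 + 5*sqrt(87) ≈ 8510.6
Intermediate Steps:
r(A) = -57
K = 8464 (K = (-6 - 86)**2 = (-92)**2 = 8464)
sqrt(-186*(-12) + r(-9)) + K = sqrt(-186*(-12) - 57) + 8464 = sqrt(2232 - 57) + 8464 = sqrt(2175) + 8464 = 5*sqrt(87) + 8464 = 8464 + 5*sqrt(87)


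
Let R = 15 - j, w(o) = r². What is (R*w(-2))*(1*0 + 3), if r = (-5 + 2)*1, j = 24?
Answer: -243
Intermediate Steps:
r = -3 (r = -3*1 = -3)
w(o) = 9 (w(o) = (-3)² = 9)
R = -9 (R = 15 - 1*24 = 15 - 24 = -9)
(R*w(-2))*(1*0 + 3) = (-9*9)*(1*0 + 3) = -81*(0 + 3) = -81*3 = -243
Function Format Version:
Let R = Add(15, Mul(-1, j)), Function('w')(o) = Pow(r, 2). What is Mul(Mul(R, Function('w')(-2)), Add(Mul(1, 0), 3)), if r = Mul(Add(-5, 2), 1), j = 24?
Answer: -243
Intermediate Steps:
r = -3 (r = Mul(-3, 1) = -3)
Function('w')(o) = 9 (Function('w')(o) = Pow(-3, 2) = 9)
R = -9 (R = Add(15, Mul(-1, 24)) = Add(15, -24) = -9)
Mul(Mul(R, Function('w')(-2)), Add(Mul(1, 0), 3)) = Mul(Mul(-9, 9), Add(Mul(1, 0), 3)) = Mul(-81, Add(0, 3)) = Mul(-81, 3) = -243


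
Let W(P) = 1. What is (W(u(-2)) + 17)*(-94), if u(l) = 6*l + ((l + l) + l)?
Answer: -1692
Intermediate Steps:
u(l) = 9*l (u(l) = 6*l + (2*l + l) = 6*l + 3*l = 9*l)
(W(u(-2)) + 17)*(-94) = (1 + 17)*(-94) = 18*(-94) = -1692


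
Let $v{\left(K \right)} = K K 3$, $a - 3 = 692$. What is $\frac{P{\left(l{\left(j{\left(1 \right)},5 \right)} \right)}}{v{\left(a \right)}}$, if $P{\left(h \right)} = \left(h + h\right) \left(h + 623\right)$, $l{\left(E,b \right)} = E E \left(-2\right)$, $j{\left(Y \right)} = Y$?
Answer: $- \frac{828}{483025} \approx -0.0017142$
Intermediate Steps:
$l{\left(E,b \right)} = - 2 E^{2}$ ($l{\left(E,b \right)} = E^{2} \left(-2\right) = - 2 E^{2}$)
$a = 695$ ($a = 3 + 692 = 695$)
$v{\left(K \right)} = 3 K^{2}$ ($v{\left(K \right)} = K^{2} \cdot 3 = 3 K^{2}$)
$P{\left(h \right)} = 2 h \left(623 + h\right)$
$\frac{P{\left(l{\left(j{\left(1 \right)},5 \right)} \right)}}{v{\left(a \right)}} = \frac{2 \left(- 2 \cdot 1^{2}\right) \left(623 - 2 \cdot 1^{2}\right)}{3 \cdot 695^{2}} = \frac{2 \left(\left(-2\right) 1\right) \left(623 - 2\right)}{3 \cdot 483025} = \frac{2 \left(-2\right) \left(623 - 2\right)}{1449075} = 2 \left(-2\right) 621 \cdot \frac{1}{1449075} = \left(-2484\right) \frac{1}{1449075} = - \frac{828}{483025}$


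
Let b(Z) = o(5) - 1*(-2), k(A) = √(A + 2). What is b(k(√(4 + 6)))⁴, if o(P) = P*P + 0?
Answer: 531441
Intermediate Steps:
k(A) = √(2 + A)
o(P) = P² (o(P) = P² + 0 = P²)
b(Z) = 27 (b(Z) = 5² - 1*(-2) = 25 + 2 = 27)
b(k(√(4 + 6)))⁴ = 27⁴ = 531441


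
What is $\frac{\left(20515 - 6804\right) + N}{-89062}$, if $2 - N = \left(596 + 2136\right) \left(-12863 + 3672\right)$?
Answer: $- \frac{25123525}{89062} \approx -282.09$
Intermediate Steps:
$N = 25109814$ ($N = 2 - \left(596 + 2136\right) \left(-12863 + 3672\right) = 2 - 2732 \left(-9191\right) = 2 - -25109812 = 2 + 25109812 = 25109814$)
$\frac{\left(20515 - 6804\right) + N}{-89062} = \frac{\left(20515 - 6804\right) + 25109814}{-89062} = \left(13711 + 25109814\right) \left(- \frac{1}{89062}\right) = 25123525 \left(- \frac{1}{89062}\right) = - \frac{25123525}{89062}$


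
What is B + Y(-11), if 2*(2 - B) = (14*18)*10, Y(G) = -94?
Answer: -1352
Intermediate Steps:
B = -1258 (B = 2 - 14*18*10/2 = 2 - 126*10 = 2 - ½*2520 = 2 - 1260 = -1258)
B + Y(-11) = -1258 - 94 = -1352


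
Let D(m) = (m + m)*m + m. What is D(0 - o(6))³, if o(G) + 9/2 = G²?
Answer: 7449150177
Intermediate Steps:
o(G) = -9/2 + G²
D(m) = m + 2*m² (D(m) = (2*m)*m + m = 2*m² + m = m + 2*m²)
D(0 - o(6))³ = ((0 - (-9/2 + 6²))*(1 + 2*(0 - (-9/2 + 6²))))³ = ((0 - (-9/2 + 36))*(1 + 2*(0 - (-9/2 + 36))))³ = ((0 - 1*63/2)*(1 + 2*(0 - 1*63/2)))³ = ((0 - 63/2)*(1 + 2*(0 - 63/2)))³ = (-63*(1 + 2*(-63/2))/2)³ = (-63*(1 - 63)/2)³ = (-63/2*(-62))³ = 1953³ = 7449150177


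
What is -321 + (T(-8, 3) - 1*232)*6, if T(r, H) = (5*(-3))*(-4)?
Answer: -1353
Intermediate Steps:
T(r, H) = 60 (T(r, H) = -15*(-4) = 60)
-321 + (T(-8, 3) - 1*232)*6 = -321 + (60 - 1*232)*6 = -321 + (60 - 232)*6 = -321 - 172*6 = -321 - 1032 = -1353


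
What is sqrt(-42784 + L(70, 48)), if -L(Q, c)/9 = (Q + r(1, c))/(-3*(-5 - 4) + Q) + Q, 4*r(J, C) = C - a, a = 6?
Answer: I*sqrt(1634210410)/194 ≈ 208.38*I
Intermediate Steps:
r(J, C) = -3/2 + C/4 (r(J, C) = (C - 1*6)/4 = (C - 6)/4 = (-6 + C)/4 = -3/2 + C/4)
L(Q, c) = -9*Q - 9*(-3/2 + Q + c/4)/(27 + Q) (L(Q, c) = -9*((Q + (-3/2 + c/4))/(-3*(-5 - 4) + Q) + Q) = -9*((-3/2 + Q + c/4)/(-3*(-9) + Q) + Q) = -9*((-3/2 + Q + c/4)/(27 + Q) + Q) = -9*(Q + (-3/2 + Q + c/4)/(27 + Q)) = -9*Q - 9*(-3/2 + Q + c/4)/(27 + Q))
sqrt(-42784 + L(70, 48)) = sqrt(-42784 + 9*(6 - 1*48 - 112*70 - 4*70**2)/(4*(27 + 70))) = sqrt(-42784 + (9/4)*(6 - 48 - 7840 - 4*4900)/97) = sqrt(-42784 + (9/4)*(1/97)*(6 - 48 - 7840 - 19600)) = sqrt(-42784 + (9/4)*(1/97)*(-27482)) = sqrt(-42784 - 123669/194) = sqrt(-8423765/194) = I*sqrt(1634210410)/194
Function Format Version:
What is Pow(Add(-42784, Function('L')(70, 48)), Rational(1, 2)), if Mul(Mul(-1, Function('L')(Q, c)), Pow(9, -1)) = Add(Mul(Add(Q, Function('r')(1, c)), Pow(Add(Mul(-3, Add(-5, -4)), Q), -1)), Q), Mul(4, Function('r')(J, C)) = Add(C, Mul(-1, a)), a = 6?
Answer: Mul(Rational(1, 194), I, Pow(1634210410, Rational(1, 2))) ≈ Mul(208.38, I)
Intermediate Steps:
Function('r')(J, C) = Add(Rational(-3, 2), Mul(Rational(1, 4), C)) (Function('r')(J, C) = Mul(Rational(1, 4), Add(C, Mul(-1, 6))) = Mul(Rational(1, 4), Add(C, -6)) = Mul(Rational(1, 4), Add(-6, C)) = Add(Rational(-3, 2), Mul(Rational(1, 4), C)))
Function('L')(Q, c) = Add(Mul(-9, Q), Mul(-9, Pow(Add(27, Q), -1), Add(Rational(-3, 2), Q, Mul(Rational(1, 4), c)))) (Function('L')(Q, c) = Mul(-9, Add(Mul(Add(Q, Add(Rational(-3, 2), Mul(Rational(1, 4), c))), Pow(Add(Mul(-3, Add(-5, -4)), Q), -1)), Q)) = Mul(-9, Add(Mul(Add(Rational(-3, 2), Q, Mul(Rational(1, 4), c)), Pow(Add(Mul(-3, -9), Q), -1)), Q)) = Mul(-9, Add(Mul(Add(Rational(-3, 2), Q, Mul(Rational(1, 4), c)), Pow(Add(27, Q), -1)), Q)) = Mul(-9, Add(Mul(Pow(Add(27, Q), -1), Add(Rational(-3, 2), Q, Mul(Rational(1, 4), c))), Q)) = Mul(-9, Add(Q, Mul(Pow(Add(27, Q), -1), Add(Rational(-3, 2), Q, Mul(Rational(1, 4), c))))) = Add(Mul(-9, Q), Mul(-9, Pow(Add(27, Q), -1), Add(Rational(-3, 2), Q, Mul(Rational(1, 4), c)))))
Pow(Add(-42784, Function('L')(70, 48)), Rational(1, 2)) = Pow(Add(-42784, Mul(Rational(9, 4), Pow(Add(27, 70), -1), Add(6, Mul(-1, 48), Mul(-112, 70), Mul(-4, Pow(70, 2))))), Rational(1, 2)) = Pow(Add(-42784, Mul(Rational(9, 4), Pow(97, -1), Add(6, -48, -7840, Mul(-4, 4900)))), Rational(1, 2)) = Pow(Add(-42784, Mul(Rational(9, 4), Rational(1, 97), Add(6, -48, -7840, -19600))), Rational(1, 2)) = Pow(Add(-42784, Mul(Rational(9, 4), Rational(1, 97), -27482)), Rational(1, 2)) = Pow(Add(-42784, Rational(-123669, 194)), Rational(1, 2)) = Pow(Rational(-8423765, 194), Rational(1, 2)) = Mul(Rational(1, 194), I, Pow(1634210410, Rational(1, 2)))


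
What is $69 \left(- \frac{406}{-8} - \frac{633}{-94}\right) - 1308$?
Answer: $\frac{499779}{188} \approx 2658.4$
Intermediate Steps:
$69 \left(- \frac{406}{-8} - \frac{633}{-94}\right) - 1308 = 69 \left(\left(-406\right) \left(- \frac{1}{8}\right) - - \frac{633}{94}\right) - 1308 = 69 \left(\frac{203}{4} + \frac{633}{94}\right) - 1308 = 69 \cdot \frac{10807}{188} - 1308 = \frac{745683}{188} - 1308 = \frac{499779}{188}$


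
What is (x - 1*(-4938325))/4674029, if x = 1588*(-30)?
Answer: 4890685/4674029 ≈ 1.0464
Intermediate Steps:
x = -47640
(x - 1*(-4938325))/4674029 = (-47640 - 1*(-4938325))/4674029 = (-47640 + 4938325)*(1/4674029) = 4890685*(1/4674029) = 4890685/4674029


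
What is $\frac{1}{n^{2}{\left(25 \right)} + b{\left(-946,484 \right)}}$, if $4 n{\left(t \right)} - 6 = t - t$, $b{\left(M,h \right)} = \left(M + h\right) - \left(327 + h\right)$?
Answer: $- \frac{4}{5083} \approx -0.00078694$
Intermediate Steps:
$b{\left(M,h \right)} = -327 + M$
$n{\left(t \right)} = \frac{3}{2}$ ($n{\left(t \right)} = \frac{3}{2} + \frac{t - t}{4} = \frac{3}{2} + \frac{1}{4} \cdot 0 = \frac{3}{2} + 0 = \frac{3}{2}$)
$\frac{1}{n^{2}{\left(25 \right)} + b{\left(-946,484 \right)}} = \frac{1}{\left(\frac{3}{2}\right)^{2} - 1273} = \frac{1}{\frac{9}{4} - 1273} = \frac{1}{- \frac{5083}{4}} = - \frac{4}{5083}$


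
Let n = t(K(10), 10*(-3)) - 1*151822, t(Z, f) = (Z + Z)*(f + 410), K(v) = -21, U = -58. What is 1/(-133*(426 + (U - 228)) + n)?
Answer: -1/186402 ≈ -5.3648e-6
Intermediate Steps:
t(Z, f) = 2*Z*(410 + f) (t(Z, f) = (2*Z)*(410 + f) = 2*Z*(410 + f))
n = -167782 (n = 2*(-21)*(410 + 10*(-3)) - 1*151822 = 2*(-21)*(410 - 30) - 151822 = 2*(-21)*380 - 151822 = -15960 - 151822 = -167782)
1/(-133*(426 + (U - 228)) + n) = 1/(-133*(426 + (-58 - 228)) - 167782) = 1/(-133*(426 - 286) - 167782) = 1/(-133*140 - 167782) = 1/(-18620 - 167782) = 1/(-186402) = -1/186402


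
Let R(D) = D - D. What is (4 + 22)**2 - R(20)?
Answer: 676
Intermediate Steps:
R(D) = 0
(4 + 22)**2 - R(20) = (4 + 22)**2 - 1*0 = 26**2 + 0 = 676 + 0 = 676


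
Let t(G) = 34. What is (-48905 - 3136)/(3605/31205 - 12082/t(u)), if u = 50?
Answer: 1840464659/12563208 ≈ 146.50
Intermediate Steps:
(-48905 - 3136)/(3605/31205 - 12082/t(u)) = (-48905 - 3136)/(3605/31205 - 12082/34) = -52041/(3605*(1/31205) - 12082*1/34) = -52041/(721/6241 - 6041/17) = -52041/(-37689624/106097) = -52041*(-106097/37689624) = 1840464659/12563208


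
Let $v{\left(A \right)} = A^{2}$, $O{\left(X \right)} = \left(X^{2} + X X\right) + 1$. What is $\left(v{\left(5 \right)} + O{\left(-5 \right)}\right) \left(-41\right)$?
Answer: $-3116$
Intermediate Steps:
$O{\left(X \right)} = 1 + 2 X^{2}$ ($O{\left(X \right)} = \left(X^{2} + X^{2}\right) + 1 = 2 X^{2} + 1 = 1 + 2 X^{2}$)
$\left(v{\left(5 \right)} + O{\left(-5 \right)}\right) \left(-41\right) = \left(5^{2} + \left(1 + 2 \left(-5\right)^{2}\right)\right) \left(-41\right) = \left(25 + \left(1 + 2 \cdot 25\right)\right) \left(-41\right) = \left(25 + \left(1 + 50\right)\right) \left(-41\right) = \left(25 + 51\right) \left(-41\right) = 76 \left(-41\right) = -3116$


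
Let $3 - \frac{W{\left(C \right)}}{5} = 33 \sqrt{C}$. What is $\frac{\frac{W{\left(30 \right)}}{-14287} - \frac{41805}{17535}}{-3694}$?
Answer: $\frac{2845386}{4406810863} - \frac{165 \sqrt{30}}{52776178} \approx 0.00062856$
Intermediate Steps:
$W{\left(C \right)} = 15 - 165 \sqrt{C}$ ($W{\left(C \right)} = 15 - 5 \cdot 33 \sqrt{C} = 15 - 165 \sqrt{C}$)
$\frac{\frac{W{\left(30 \right)}}{-14287} - \frac{41805}{17535}}{-3694} = \frac{\frac{15 - 165 \sqrt{30}}{-14287} - \frac{41805}{17535}}{-3694} = \left(\left(15 - 165 \sqrt{30}\right) \left(- \frac{1}{14287}\right) - \frac{2787}{1169}\right) \left(- \frac{1}{3694}\right) = \left(\left(- \frac{15}{14287} + \frac{165 \sqrt{30}}{14287}\right) - \frac{2787}{1169}\right) \left(- \frac{1}{3694}\right) = \left(- \frac{5690772}{2385929} + \frac{165 \sqrt{30}}{14287}\right) \left(- \frac{1}{3694}\right) = \frac{2845386}{4406810863} - \frac{165 \sqrt{30}}{52776178}$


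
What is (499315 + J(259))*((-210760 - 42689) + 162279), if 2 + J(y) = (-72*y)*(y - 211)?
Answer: 36084265470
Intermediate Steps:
J(y) = -2 - 72*y*(-211 + y) (J(y) = -2 + (-72*y)*(y - 211) = -2 + (-72*y)*(-211 + y) = -2 - 72*y*(-211 + y))
(499315 + J(259))*((-210760 - 42689) + 162279) = (499315 + (-2 - 72*259² + 15192*259))*((-210760 - 42689) + 162279) = (499315 + (-2 - 72*67081 + 3934728))*(-253449 + 162279) = (499315 + (-2 - 4829832 + 3934728))*(-91170) = (499315 - 895106)*(-91170) = -395791*(-91170) = 36084265470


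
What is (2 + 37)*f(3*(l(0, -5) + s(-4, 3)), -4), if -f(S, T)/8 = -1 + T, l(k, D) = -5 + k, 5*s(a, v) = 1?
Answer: 1560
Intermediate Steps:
s(a, v) = 1/5 (s(a, v) = (1/5)*1 = 1/5)
f(S, T) = 8 - 8*T (f(S, T) = -8*(-1 + T) = 8 - 8*T)
(2 + 37)*f(3*(l(0, -5) + s(-4, 3)), -4) = (2 + 37)*(8 - 8*(-4)) = 39*(8 + 32) = 39*40 = 1560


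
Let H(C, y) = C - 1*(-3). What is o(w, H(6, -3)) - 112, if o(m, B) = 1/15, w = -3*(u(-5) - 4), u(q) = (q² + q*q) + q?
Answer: -1679/15 ≈ -111.93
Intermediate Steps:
H(C, y) = 3 + C (H(C, y) = C + 3 = 3 + C)
u(q) = q + 2*q² (u(q) = (q² + q²) + q = 2*q² + q = q + 2*q²)
w = -123 (w = -3*(-5*(1 + 2*(-5)) - 4) = -3*(-5*(1 - 10) - 4) = -3*(-5*(-9) - 4) = -3*(45 - 4) = -3*41 = -123)
o(m, B) = 1/15
o(w, H(6, -3)) - 112 = 1/15 - 112 = -1679/15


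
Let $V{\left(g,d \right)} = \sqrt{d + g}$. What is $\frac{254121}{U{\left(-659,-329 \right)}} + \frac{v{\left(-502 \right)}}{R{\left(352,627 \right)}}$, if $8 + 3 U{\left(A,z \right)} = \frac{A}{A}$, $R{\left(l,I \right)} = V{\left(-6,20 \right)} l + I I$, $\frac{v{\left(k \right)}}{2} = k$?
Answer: $- \frac{139105307004561}{1277261785} + \frac{32128 \sqrt{14}}{14049879635} \approx -1.0891 \cdot 10^{5}$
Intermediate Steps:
$v{\left(k \right)} = 2 k$
$R{\left(l,I \right)} = I^{2} + l \sqrt{14}$ ($R{\left(l,I \right)} = \sqrt{20 - 6} l + I I = \sqrt{14} l + I^{2} = l \sqrt{14} + I^{2} = I^{2} + l \sqrt{14}$)
$U{\left(A,z \right)} = - \frac{7}{3}$ ($U{\left(A,z \right)} = - \frac{8}{3} + \frac{A \frac{1}{A}}{3} = - \frac{8}{3} + \frac{1}{3} \cdot 1 = - \frac{8}{3} + \frac{1}{3} = - \frac{7}{3}$)
$\frac{254121}{U{\left(-659,-329 \right)}} + \frac{v{\left(-502 \right)}}{R{\left(352,627 \right)}} = \frac{254121}{- \frac{7}{3}} + \frac{2 \left(-502\right)}{627^{2} + 352 \sqrt{14}} = 254121 \left(- \frac{3}{7}\right) - \frac{1004}{393129 + 352 \sqrt{14}} = -108909 - \frac{1004}{393129 + 352 \sqrt{14}}$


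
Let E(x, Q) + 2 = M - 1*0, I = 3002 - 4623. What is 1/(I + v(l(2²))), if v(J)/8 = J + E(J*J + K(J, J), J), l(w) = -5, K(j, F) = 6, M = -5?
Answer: -1/1717 ≈ -0.00058241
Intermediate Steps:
I = -1621
E(x, Q) = -7 (E(x, Q) = -2 + (-5 - 1*0) = -2 + (-5 + 0) = -2 - 5 = -7)
v(J) = -56 + 8*J (v(J) = 8*(J - 7) = 8*(-7 + J) = -56 + 8*J)
1/(I + v(l(2²))) = 1/(-1621 + (-56 + 8*(-5))) = 1/(-1621 + (-56 - 40)) = 1/(-1621 - 96) = 1/(-1717) = -1/1717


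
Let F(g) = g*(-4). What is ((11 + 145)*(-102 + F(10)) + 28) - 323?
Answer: -22447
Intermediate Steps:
F(g) = -4*g
((11 + 145)*(-102 + F(10)) + 28) - 323 = ((11 + 145)*(-102 - 4*10) + 28) - 323 = (156*(-102 - 40) + 28) - 323 = (156*(-142) + 28) - 323 = (-22152 + 28) - 323 = -22124 - 323 = -22447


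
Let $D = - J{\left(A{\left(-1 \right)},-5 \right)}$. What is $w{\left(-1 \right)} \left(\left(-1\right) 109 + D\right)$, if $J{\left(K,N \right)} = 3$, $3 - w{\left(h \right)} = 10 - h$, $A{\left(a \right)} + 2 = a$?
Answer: $896$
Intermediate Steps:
$A{\left(a \right)} = -2 + a$
$w{\left(h \right)} = -7 + h$ ($w{\left(h \right)} = 3 - \left(10 - h\right) = 3 + \left(-10 + h\right) = -7 + h$)
$D = -3$ ($D = \left(-1\right) 3 = -3$)
$w{\left(-1 \right)} \left(\left(-1\right) 109 + D\right) = \left(-7 - 1\right) \left(\left(-1\right) 109 - 3\right) = - 8 \left(-109 - 3\right) = \left(-8\right) \left(-112\right) = 896$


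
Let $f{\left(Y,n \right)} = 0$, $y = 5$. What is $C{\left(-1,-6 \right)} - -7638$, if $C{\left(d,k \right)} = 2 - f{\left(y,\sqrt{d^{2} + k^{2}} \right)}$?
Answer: $7640$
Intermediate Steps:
$C{\left(d,k \right)} = 2$ ($C{\left(d,k \right)} = 2 - 0 = 2 + 0 = 2$)
$C{\left(-1,-6 \right)} - -7638 = 2 - -7638 = 2 + 7638 = 7640$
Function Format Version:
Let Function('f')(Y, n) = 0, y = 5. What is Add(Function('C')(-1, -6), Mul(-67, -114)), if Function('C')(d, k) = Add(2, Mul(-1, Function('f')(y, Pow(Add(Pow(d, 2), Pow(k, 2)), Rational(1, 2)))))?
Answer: 7640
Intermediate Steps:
Function('C')(d, k) = 2 (Function('C')(d, k) = Add(2, Mul(-1, 0)) = Add(2, 0) = 2)
Add(Function('C')(-1, -6), Mul(-67, -114)) = Add(2, Mul(-67, -114)) = Add(2, 7638) = 7640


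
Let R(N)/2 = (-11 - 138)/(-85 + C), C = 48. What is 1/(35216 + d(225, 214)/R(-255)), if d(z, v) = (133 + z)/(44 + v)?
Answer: 38442/1353780095 ≈ 2.8396e-5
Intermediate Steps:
d(z, v) = (133 + z)/(44 + v)
R(N) = 298/37 (R(N) = 2*((-11 - 138)/(-85 + 48)) = 2*(-149/(-37)) = 2*(-149*(-1/37)) = 2*(149/37) = 298/37)
1/(35216 + d(225, 214)/R(-255)) = 1/(35216 + ((133 + 225)/(44 + 214))/(298/37)) = 1/(35216 + (358/258)*(37/298)) = 1/(35216 + ((1/258)*358)*(37/298)) = 1/(35216 + (179/129)*(37/298)) = 1/(35216 + 6623/38442) = 1/(1353780095/38442) = 38442/1353780095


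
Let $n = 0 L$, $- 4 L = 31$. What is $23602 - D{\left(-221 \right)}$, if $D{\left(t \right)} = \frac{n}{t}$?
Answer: $23602$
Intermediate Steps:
$L = - \frac{31}{4}$ ($L = \left(- \frac{1}{4}\right) 31 = - \frac{31}{4} \approx -7.75$)
$n = 0$ ($n = 0 \left(- \frac{31}{4}\right) = 0$)
$D{\left(t \right)} = 0$ ($D{\left(t \right)} = \frac{0}{t} = 0$)
$23602 - D{\left(-221 \right)} = 23602 - 0 = 23602 + 0 = 23602$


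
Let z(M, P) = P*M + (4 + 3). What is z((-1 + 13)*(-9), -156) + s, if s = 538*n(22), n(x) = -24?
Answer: 3943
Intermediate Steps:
z(M, P) = 7 + M*P (z(M, P) = M*P + 7 = 7 + M*P)
s = -12912 (s = 538*(-24) = -12912)
z((-1 + 13)*(-9), -156) + s = (7 + ((-1 + 13)*(-9))*(-156)) - 12912 = (7 + (12*(-9))*(-156)) - 12912 = (7 - 108*(-156)) - 12912 = (7 + 16848) - 12912 = 16855 - 12912 = 3943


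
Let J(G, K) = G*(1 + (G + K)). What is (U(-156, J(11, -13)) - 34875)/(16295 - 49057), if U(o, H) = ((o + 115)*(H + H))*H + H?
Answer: 22404/16381 ≈ 1.3677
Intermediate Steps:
J(G, K) = G*(1 + G + K)
U(o, H) = H + 2*H**2*(115 + o) (U(o, H) = ((115 + o)*(2*H))*H + H = (2*H*(115 + o))*H + H = 2*H**2*(115 + o) + H = H + 2*H**2*(115 + o))
(U(-156, J(11, -13)) - 34875)/(16295 - 49057) = ((11*(1 + 11 - 13))*(1 + 230*(11*(1 + 11 - 13)) + 2*(11*(1 + 11 - 13))*(-156)) - 34875)/(16295 - 49057) = ((11*(-1))*(1 + 230*(11*(-1)) + 2*(11*(-1))*(-156)) - 34875)/(-32762) = (-11*(1 + 230*(-11) + 2*(-11)*(-156)) - 34875)*(-1/32762) = (-11*(1 - 2530 + 3432) - 34875)*(-1/32762) = (-11*903 - 34875)*(-1/32762) = (-9933 - 34875)*(-1/32762) = -44808*(-1/32762) = 22404/16381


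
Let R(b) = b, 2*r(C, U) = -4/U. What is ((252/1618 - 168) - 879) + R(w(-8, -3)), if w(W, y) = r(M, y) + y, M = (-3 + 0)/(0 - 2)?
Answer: -2546354/2427 ≈ -1049.2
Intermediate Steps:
M = 3/2 (M = -3/(-2) = -3*(-1/2) = 3/2 ≈ 1.5000)
r(C, U) = -2/U (r(C, U) = (-4/U)/2 = -2/U)
w(W, y) = y - 2/y (w(W, y) = -2/y + y = y - 2/y)
((252/1618 - 168) - 879) + R(w(-8, -3)) = ((252/1618 - 168) - 879) + (-3 - 2/(-3)) = ((252*(1/1618) - 168) - 879) + (-3 - 2*(-1/3)) = ((126/809 - 168) - 879) + (-3 + 2/3) = (-135786/809 - 879) - 7/3 = -846897/809 - 7/3 = -2546354/2427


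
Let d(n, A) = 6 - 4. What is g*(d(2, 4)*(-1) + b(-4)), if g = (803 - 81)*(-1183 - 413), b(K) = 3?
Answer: -1152312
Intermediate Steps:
d(n, A) = 2
g = -1152312 (g = 722*(-1596) = -1152312)
g*(d(2, 4)*(-1) + b(-4)) = -1152312*(2*(-1) + 3) = -1152312*(-2 + 3) = -1152312*1 = -1152312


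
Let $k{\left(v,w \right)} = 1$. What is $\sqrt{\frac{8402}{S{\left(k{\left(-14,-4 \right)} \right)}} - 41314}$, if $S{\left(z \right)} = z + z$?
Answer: $i \sqrt{37113} \approx 192.65 i$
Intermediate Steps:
$S{\left(z \right)} = 2 z$
$\sqrt{\frac{8402}{S{\left(k{\left(-14,-4 \right)} \right)}} - 41314} = \sqrt{\frac{8402}{2 \cdot 1} - 41314} = \sqrt{\frac{8402}{2} - 41314} = \sqrt{8402 \cdot \frac{1}{2} - 41314} = \sqrt{4201 - 41314} = \sqrt{-37113} = i \sqrt{37113}$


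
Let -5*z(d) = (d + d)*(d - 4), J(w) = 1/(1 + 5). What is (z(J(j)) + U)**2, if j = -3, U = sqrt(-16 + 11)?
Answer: -39971/8100 + 23*I*sqrt(5)/45 ≈ -4.9347 + 1.1429*I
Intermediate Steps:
U = I*sqrt(5) (U = sqrt(-5) = I*sqrt(5) ≈ 2.2361*I)
J(w) = 1/6
z(d) = -2*d*(-4 + d)/5 (z(d) = -(d + d)*(d - 4)/5 = -2*d*(-4 + d)/5)
(z(J(j)) + U)**2 = ((2/5)*(1/6)*(4 - 1*1/6) + I*sqrt(5))**2 = ((2/5)*(1/6)*(4 - 1/6) + I*sqrt(5))**2 = ((2/5)*(1/6)*(23/6) + I*sqrt(5))**2 = (23/90 + I*sqrt(5))**2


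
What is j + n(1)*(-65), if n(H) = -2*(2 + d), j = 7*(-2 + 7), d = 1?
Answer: 425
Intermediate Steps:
j = 35 (j = 7*5 = 35)
n(H) = -6 (n(H) = -2*(2 + 1) = -2*3 = -6)
j + n(1)*(-65) = 35 - 6*(-65) = 35 + 390 = 425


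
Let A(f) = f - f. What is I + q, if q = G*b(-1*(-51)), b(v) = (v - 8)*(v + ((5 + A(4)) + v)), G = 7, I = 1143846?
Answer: 1176053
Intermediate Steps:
A(f) = 0
b(v) = (-8 + v)*(5 + 2*v) (b(v) = (v - 8)*(v + ((5 + 0) + v)) = (-8 + v)*(v + (5 + v)) = (-8 + v)*(5 + 2*v))
q = 32207 (q = 7*(-40 - (-11)*(-51) + 2*(-1*(-51))²) = 7*(-40 - 11*51 + 2*51²) = 7*(-40 - 561 + 2*2601) = 7*(-40 - 561 + 5202) = 7*4601 = 32207)
I + q = 1143846 + 32207 = 1176053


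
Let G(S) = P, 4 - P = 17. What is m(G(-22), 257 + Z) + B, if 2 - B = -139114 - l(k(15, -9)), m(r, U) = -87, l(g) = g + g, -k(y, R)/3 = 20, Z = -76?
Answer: 138909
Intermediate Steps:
P = -13 (P = 4 - 1*17 = 4 - 17 = -13)
G(S) = -13
k(y, R) = -60 (k(y, R) = -3*20 = -60)
l(g) = 2*g
B = 138996 (B = 2 - (-139114 - 2*(-60)) = 2 - (-139114 - 1*(-120)) = 2 - (-139114 + 120) = 2 - 1*(-138994) = 2 + 138994 = 138996)
m(G(-22), 257 + Z) + B = -87 + 138996 = 138909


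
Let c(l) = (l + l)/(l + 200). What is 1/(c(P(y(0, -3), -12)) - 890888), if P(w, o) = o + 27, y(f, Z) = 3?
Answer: -43/38308178 ≈ -1.1225e-6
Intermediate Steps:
P(w, o) = 27 + o
c(l) = 2*l/(200 + l) (c(l) = (2*l)/(200 + l) = 2*l/(200 + l))
1/(c(P(y(0, -3), -12)) - 890888) = 1/(2*(27 - 12)/(200 + (27 - 12)) - 890888) = 1/(2*15/(200 + 15) - 890888) = 1/(2*15/215 - 890888) = 1/(2*15*(1/215) - 890888) = 1/(6/43 - 890888) = 1/(-38308178/43) = -43/38308178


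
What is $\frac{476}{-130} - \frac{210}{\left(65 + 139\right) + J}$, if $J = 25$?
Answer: $- \frac{68152}{14885} \approx -4.5786$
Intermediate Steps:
$\frac{476}{-130} - \frac{210}{\left(65 + 139\right) + J} = \frac{476}{-130} - \frac{210}{\left(65 + 139\right) + 25} = 476 \left(- \frac{1}{130}\right) - \frac{210}{204 + 25} = - \frac{238}{65} - \frac{210}{229} = - \frac{68152}{14885}$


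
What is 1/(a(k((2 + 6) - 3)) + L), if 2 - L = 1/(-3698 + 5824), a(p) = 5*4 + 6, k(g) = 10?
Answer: 2126/59527 ≈ 0.035715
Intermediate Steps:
a(p) = 26 (a(p) = 20 + 6 = 26)
L = 4251/2126 (L = 2 - 1/(-3698 + 5824) = 2 - 1/2126 = 4251/2126 ≈ 1.9995)
1/(a(k((2 + 6) - 3)) + L) = 1/(26 + 4251/2126) = 1/(59527/2126) = 2126/59527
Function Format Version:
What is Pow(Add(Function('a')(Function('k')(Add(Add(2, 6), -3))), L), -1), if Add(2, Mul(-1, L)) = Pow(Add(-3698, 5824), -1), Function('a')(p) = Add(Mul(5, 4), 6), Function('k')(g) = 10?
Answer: Rational(2126, 59527) ≈ 0.035715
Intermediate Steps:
Function('a')(p) = 26 (Function('a')(p) = Add(20, 6) = 26)
L = Rational(4251, 2126) (L = Add(2, Mul(-1, Pow(Add(-3698, 5824), -1))) = Add(2, Mul(-1, Pow(2126, -1))) = Add(2, Mul(-1, Rational(1, 2126))) = Add(2, Rational(-1, 2126)) = Rational(4251, 2126) ≈ 1.9995)
Pow(Add(Function('a')(Function('k')(Add(Add(2, 6), -3))), L), -1) = Pow(Add(26, Rational(4251, 2126)), -1) = Pow(Rational(59527, 2126), -1) = Rational(2126, 59527)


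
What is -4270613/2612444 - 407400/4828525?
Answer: -867402852857/504570046604 ≈ -1.7191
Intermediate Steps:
-4270613/2612444 - 407400/4828525 = -4270613*1/2612444 - 407400*1/4828525 = -4270613/2612444 - 16296/193141 = -867402852857/504570046604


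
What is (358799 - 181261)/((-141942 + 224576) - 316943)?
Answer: -177538/234309 ≈ -0.75771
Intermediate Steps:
(358799 - 181261)/((-141942 + 224576) - 316943) = 177538/(82634 - 316943) = 177538/(-234309) = 177538*(-1/234309) = -177538/234309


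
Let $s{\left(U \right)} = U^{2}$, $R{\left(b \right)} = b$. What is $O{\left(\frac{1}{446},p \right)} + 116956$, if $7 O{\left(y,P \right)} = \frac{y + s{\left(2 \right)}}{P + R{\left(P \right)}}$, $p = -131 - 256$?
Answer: $\frac{13457892923}{115068} \approx 1.1696 \cdot 10^{5}$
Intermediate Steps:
$p = -387$ ($p = -131 - 256 = -387$)
$O{\left(y,P \right)} = \frac{4 + y}{14 P}$ ($O{\left(y,P \right)} = \frac{\left(y + 2^{2}\right) \frac{1}{P + P}}{7} = \frac{\left(y + 4\right) \frac{1}{2 P}}{7} = \frac{\left(4 + y\right) \frac{1}{2 P}}{7} = \frac{\frac{1}{2} \frac{1}{P} \left(4 + y\right)}{7} = \frac{4 + y}{14 P}$)
$O{\left(\frac{1}{446},p \right)} + 116956 = \frac{4 + \frac{1}{446}}{14 \left(-387\right)} + 116956 = \frac{1}{14} \left(- \frac{1}{387}\right) \left(4 + \frac{1}{446}\right) + 116956 = \frac{1}{14} \left(- \frac{1}{387}\right) \frac{1785}{446} + 116956 = - \frac{85}{115068} + 116956 = \frac{13457892923}{115068}$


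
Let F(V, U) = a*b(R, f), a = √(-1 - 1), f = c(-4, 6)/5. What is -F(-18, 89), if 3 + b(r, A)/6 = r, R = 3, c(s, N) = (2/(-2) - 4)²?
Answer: 0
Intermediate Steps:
c(s, N) = 25 (c(s, N) = (2*(-½) - 4)² = (-1 - 4)² = (-5)² = 25)
f = 5 (f = 25/5 = 25*(⅕) = 5)
a = I*√2 (a = √(-2) = I*√2 ≈ 1.4142*I)
b(r, A) = -18 + 6*r
F(V, U) = 0 (F(V, U) = (I*√2)*(-18 + 6*3) = (I*√2)*(-18 + 18) = (I*√2)*0 = 0)
-F(-18, 89) = -1*0 = 0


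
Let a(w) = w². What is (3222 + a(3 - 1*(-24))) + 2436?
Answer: 6387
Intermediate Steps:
(3222 + a(3 - 1*(-24))) + 2436 = (3222 + (3 - 1*(-24))²) + 2436 = (3222 + (3 + 24)²) + 2436 = (3222 + 27²) + 2436 = (3222 + 729) + 2436 = 3951 + 2436 = 6387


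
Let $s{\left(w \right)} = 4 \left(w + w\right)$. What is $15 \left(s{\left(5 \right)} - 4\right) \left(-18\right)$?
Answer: $-9720$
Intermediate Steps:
$s{\left(w \right)} = 8 w$ ($s{\left(w \right)} = 4 \cdot 2 w = 8 w$)
$15 \left(s{\left(5 \right)} - 4\right) \left(-18\right) = 15 \left(8 \cdot 5 - 4\right) \left(-18\right) = 15 \left(40 - 4\right) \left(-18\right) = 15 \cdot 36 \left(-18\right) = 540 \left(-18\right) = -9720$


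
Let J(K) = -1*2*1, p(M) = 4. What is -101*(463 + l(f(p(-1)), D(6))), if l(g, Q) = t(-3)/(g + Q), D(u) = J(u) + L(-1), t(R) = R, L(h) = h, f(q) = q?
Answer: -46460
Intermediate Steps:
J(K) = -2 (J(K) = -2*1 = -2)
D(u) = -3 (D(u) = -2 - 1 = -3)
l(g, Q) = -3/(Q + g) (l(g, Q) = -3/(g + Q) = -3/(Q + g))
-101*(463 + l(f(p(-1)), D(6))) = -101*(463 - 3/(-3 + 4)) = -101*(463 - 3/1) = -101*(463 - 3*1) = -101*(463 - 3) = -101*460 = -46460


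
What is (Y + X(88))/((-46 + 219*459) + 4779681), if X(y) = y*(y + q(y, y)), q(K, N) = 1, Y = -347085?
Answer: -339253/4880156 ≈ -0.069517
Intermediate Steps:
X(y) = y*(1 + y) (X(y) = y*(y + 1) = y*(1 + y))
(Y + X(88))/((-46 + 219*459) + 4779681) = (-347085 + 88*(1 + 88))/((-46 + 219*459) + 4779681) = (-347085 + 88*89)/((-46 + 100521) + 4779681) = (-347085 + 7832)/(100475 + 4779681) = -339253/4880156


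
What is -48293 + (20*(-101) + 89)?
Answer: -50224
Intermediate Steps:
-48293 + (20*(-101) + 89) = -48293 + (-2020 + 89) = -48293 - 1931 = -50224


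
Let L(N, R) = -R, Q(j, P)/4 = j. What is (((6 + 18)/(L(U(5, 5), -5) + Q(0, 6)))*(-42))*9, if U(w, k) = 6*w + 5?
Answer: -9072/5 ≈ -1814.4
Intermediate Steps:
Q(j, P) = 4*j
U(w, k) = 5 + 6*w
(((6 + 18)/(L(U(5, 5), -5) + Q(0, 6)))*(-42))*9 = (((6 + 18)/(-1*(-5) + 4*0))*(-42))*9 = ((24/(5 + 0))*(-42))*9 = ((24/5)*(-42))*9 = -1008/5*9 = -9072/5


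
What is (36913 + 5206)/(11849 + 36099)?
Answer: 42119/47948 ≈ 0.87843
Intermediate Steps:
(36913 + 5206)/(11849 + 36099) = 42119/47948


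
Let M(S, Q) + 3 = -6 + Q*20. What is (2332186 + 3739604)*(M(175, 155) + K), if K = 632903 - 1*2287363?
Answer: -10026765780510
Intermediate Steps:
K = -1654460 (K = 632903 - 2287363 = -1654460)
M(S, Q) = -9 + 20*Q (M(S, Q) = -3 + (-6 + Q*20) = -3 + (-6 + 20*Q) = -9 + 20*Q)
(2332186 + 3739604)*(M(175, 155) + K) = (2332186 + 3739604)*((-9 + 20*155) - 1654460) = 6071790*((-9 + 3100) - 1654460) = 6071790*(3091 - 1654460) = 6071790*(-1651369) = -10026765780510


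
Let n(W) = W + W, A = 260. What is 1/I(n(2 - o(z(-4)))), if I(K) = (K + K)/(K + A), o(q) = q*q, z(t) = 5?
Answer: -107/46 ≈ -2.3261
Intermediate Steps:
o(q) = q²
n(W) = 2*W
I(K) = 2*K/(260 + K) (I(K) = (K + K)/(K + 260) = (2*K)/(260 + K) = 2*K/(260 + K))
1/I(n(2 - o(z(-4)))) = 1/(2*(2*(2 - 1*5²))/(260 + 2*(2 - 1*5²))) = 1/(2*(2*(2 - 1*25))/(260 + 2*(2 - 1*25))) = 1/(2*(2*(2 - 25))/(260 + 2*(2 - 25))) = 1/(2*(2*(-23))/(260 + 2*(-23))) = 1/(2*(-46)/(260 - 46)) = 1/(2*(-46)/214) = 1/(2*(-46)*(1/214)) = 1/(-46/107) = -107/46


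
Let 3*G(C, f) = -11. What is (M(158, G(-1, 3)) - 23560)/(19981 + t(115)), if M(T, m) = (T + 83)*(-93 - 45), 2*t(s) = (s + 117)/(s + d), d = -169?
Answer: -1534086/539429 ≈ -2.8439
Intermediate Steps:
G(C, f) = -11/3 (G(C, f) = (⅓)*(-11) = -11/3)
t(s) = (117 + s)/(2*(-169 + s)) (t(s) = ((s + 117)/(s - 169))/2 = ((117 + s)/(-169 + s))/2 = (117 + s)/(2*(-169 + s)))
M(T, m) = -11454 - 138*T (M(T, m) = (83 + T)*(-138) = -11454 - 138*T)
(M(158, G(-1, 3)) - 23560)/(19981 + t(115)) = ((-11454 - 138*158) - 23560)/(19981 + (117 + 115)/(2*(-169 + 115))) = ((-11454 - 21804) - 23560)/(19981 + (½)*232/(-54)) = (-33258 - 23560)/(19981 + (½)*(-1/54)*232) = -56818/(19981 - 58/27) = -56818/539429/27 = -56818*27/539429 = -1534086/539429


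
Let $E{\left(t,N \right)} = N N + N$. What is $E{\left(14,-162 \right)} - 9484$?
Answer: $16598$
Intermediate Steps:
$E{\left(t,N \right)} = N + N^{2}$ ($E{\left(t,N \right)} = N^{2} + N = N + N^{2}$)
$E{\left(14,-162 \right)} - 9484 = - 162 \left(1 - 162\right) - 9484 = \left(-162\right) \left(-161\right) - 9484 = 26082 - 9484 = 16598$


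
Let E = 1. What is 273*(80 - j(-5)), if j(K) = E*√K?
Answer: 21840 - 273*I*√5 ≈ 21840.0 - 610.45*I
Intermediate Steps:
j(K) = √K (j(K) = 1*√K = √K)
273*(80 - j(-5)) = 273*(80 - √(-5)) = 273*(80 - I*√5) = 21840 - 273*I*√5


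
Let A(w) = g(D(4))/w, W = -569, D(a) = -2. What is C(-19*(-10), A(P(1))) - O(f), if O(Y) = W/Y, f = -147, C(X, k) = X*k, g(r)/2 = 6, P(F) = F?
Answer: 334591/147 ≈ 2276.1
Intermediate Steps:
g(r) = 12 (g(r) = 2*6 = 12)
A(w) = 12/w
O(Y) = -569/Y
C(-19*(-10), A(P(1))) - O(f) = (-19*(-10))*(12/1) - (-569)/(-147) = 190*(12*1) - (-569)*(-1)/147 = 190*12 - 1*569/147 = 2280 - 569/147 = 334591/147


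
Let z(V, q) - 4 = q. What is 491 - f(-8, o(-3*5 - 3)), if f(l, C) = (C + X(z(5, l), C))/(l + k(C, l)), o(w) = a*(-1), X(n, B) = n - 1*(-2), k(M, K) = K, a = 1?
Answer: 7853/16 ≈ 490.81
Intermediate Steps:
z(V, q) = 4 + q
X(n, B) = 2 + n (X(n, B) = n + 2 = 2 + n)
o(w) = -1 (o(w) = 1*(-1) = -1)
f(l, C) = (6 + C + l)/(2*l) (f(l, C) = (C + (2 + (4 + l)))/(l + l) = (C + (6 + l))/((2*l)) = (6 + C + l)*(1/(2*l)) = (6 + C + l)/(2*l))
491 - f(-8, o(-3*5 - 3)) = 491 - (6 - 1 - 8)/(2*(-8)) = 491 - (-1)*(-3)/(2*8) = 491 - 1*3/16 = 491 - 3/16 = 7853/16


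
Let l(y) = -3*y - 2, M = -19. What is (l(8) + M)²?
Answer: 2025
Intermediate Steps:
l(y) = -2 - 3*y
(l(8) + M)² = ((-2 - 3*8) - 19)² = ((-2 - 24) - 19)² = (-26 - 19)² = (-45)² = 2025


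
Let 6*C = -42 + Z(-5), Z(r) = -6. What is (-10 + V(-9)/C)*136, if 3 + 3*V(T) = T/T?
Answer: -4046/3 ≈ -1348.7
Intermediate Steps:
V(T) = -2/3 (V(T) = -1 + (T/T)/3 = -1 + (1/3)*1 = -1 + 1/3 = -2/3)
C = -8 (C = (-42 - 6)/6 = (1/6)*(-48) = -8)
(-10 + V(-9)/C)*136 = (-10 - 2/3/(-8))*136 = (-10 - 2/3*(-1/8))*136 = (-10 + 1/12)*136 = -119/12*136 = -4046/3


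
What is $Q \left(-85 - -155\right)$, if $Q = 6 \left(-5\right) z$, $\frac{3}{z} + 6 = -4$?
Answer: $630$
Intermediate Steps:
$z = - \frac{3}{10}$ ($z = \frac{3}{-6 - 4} = \frac{3}{-10} = 3 \left(- \frac{1}{10}\right) = - \frac{3}{10} \approx -0.3$)
$Q = 9$ ($Q = 6 \left(-5\right) \left(- \frac{3}{10}\right) = \left(-30\right) \left(- \frac{3}{10}\right) = 9$)
$Q \left(-85 - -155\right) = 9 \left(-85 - -155\right) = 9 \left(-85 + 155\right) = 9 \cdot 70 = 630$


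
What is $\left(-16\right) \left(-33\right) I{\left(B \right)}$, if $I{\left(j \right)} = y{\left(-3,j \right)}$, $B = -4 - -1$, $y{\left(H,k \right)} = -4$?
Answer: $-2112$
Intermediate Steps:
$B = -3$ ($B = -4 + 1 = -3$)
$I{\left(j \right)} = -4$
$\left(-16\right) \left(-33\right) I{\left(B \right)} = \left(-16\right) \left(-33\right) \left(-4\right) = 528 \left(-4\right) = -2112$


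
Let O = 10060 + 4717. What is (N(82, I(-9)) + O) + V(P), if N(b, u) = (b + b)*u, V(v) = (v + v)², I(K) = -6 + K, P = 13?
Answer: 12993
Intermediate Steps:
V(v) = 4*v² (V(v) = (2*v)² = 4*v²)
O = 14777
N(b, u) = 2*b*u (N(b, u) = (2*b)*u = 2*b*u)
(N(82, I(-9)) + O) + V(P) = (2*82*(-6 - 9) + 14777) + 4*13² = (2*82*(-15) + 14777) + 4*169 = (-2460 + 14777) + 676 = 12317 + 676 = 12993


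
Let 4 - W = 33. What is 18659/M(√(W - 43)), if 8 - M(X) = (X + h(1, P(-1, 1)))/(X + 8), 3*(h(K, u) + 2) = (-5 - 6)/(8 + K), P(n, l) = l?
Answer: 14082021936/5786761 + 849394998*I*√2/5786761 ≈ 2433.5 + 207.58*I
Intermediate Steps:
W = -29 (W = 4 - 1*33 = 4 - 33 = -29)
h(K, u) = -2 - 11/(3*(8 + K)) (h(K, u) = -2 + ((-5 - 6)/(8 + K))/3 = -2 + (-11/(8 + K))/3 = -2 - 11/(3*(8 + K)))
M(X) = 8 - (-65/27 + X)/(8 + X) (M(X) = 8 - (X + (-59 - 6*1)/(3*(8 + 1)))/(X + 8) = 8 - (X + (⅓)*(-59 - 6)/9)/(8 + X) = 8 - (X + (⅓)*(⅑)*(-65))/(8 + X) = 8 - (X - 65/27)/(8 + X) = 8 - (-65/27 + X)/(8 + X))
18659/M(√(W - 43)) = 18659/(((1793 + 189*√(-29 - 43))/(27*(8 + √(-29 - 43))))) = 18659/(((1793 + 189*√(-72))/(27*(8 + √(-72))))) = 18659/(((1793 + 189*(6*I*√2))/(27*(8 + 6*I*√2)))) = 18659/(((1793 + 1134*I*√2)/(27*(8 + 6*I*√2)))) = 18659*(27*(8 + 6*I*√2)/(1793 + 1134*I*√2)) = 503793*(8 + 6*I*√2)/(1793 + 1134*I*√2)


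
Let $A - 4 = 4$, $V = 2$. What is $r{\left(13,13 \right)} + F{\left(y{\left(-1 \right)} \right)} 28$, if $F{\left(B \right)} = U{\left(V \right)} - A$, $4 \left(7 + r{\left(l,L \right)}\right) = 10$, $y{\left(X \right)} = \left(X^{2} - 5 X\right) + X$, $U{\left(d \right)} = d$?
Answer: $- \frac{345}{2} \approx -172.5$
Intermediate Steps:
$A = 8$ ($A = 4 + 4 = 8$)
$y{\left(X \right)} = X^{2} - 4 X$
$r{\left(l,L \right)} = - \frac{9}{2}$ ($r{\left(l,L \right)} = -7 + \frac{1}{4} \cdot 10 = -7 + \frac{5}{2} = - \frac{9}{2}$)
$F{\left(B \right)} = -6$ ($F{\left(B \right)} = 2 - 8 = -6$)
$r{\left(13,13 \right)} + F{\left(y{\left(-1 \right)} \right)} 28 = - \frac{9}{2} - 168 = - \frac{345}{2}$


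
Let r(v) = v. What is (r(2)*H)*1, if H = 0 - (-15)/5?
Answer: 6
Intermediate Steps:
H = 3 (H = 0 - (-15)/5 = 0 - 3*(-1) = 0 + 3 = 3)
(r(2)*H)*1 = (2*3)*1 = 6*1 = 6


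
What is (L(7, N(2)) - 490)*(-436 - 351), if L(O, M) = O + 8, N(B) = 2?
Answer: 373825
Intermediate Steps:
L(O, M) = 8 + O
(L(7, N(2)) - 490)*(-436 - 351) = ((8 + 7) - 490)*(-436 - 351) = (15 - 490)*(-787) = -475*(-787) = 373825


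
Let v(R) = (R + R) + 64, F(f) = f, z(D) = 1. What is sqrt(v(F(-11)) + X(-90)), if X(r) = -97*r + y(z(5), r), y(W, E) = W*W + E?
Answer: sqrt(8683) ≈ 93.183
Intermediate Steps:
y(W, E) = E + W**2 (y(W, E) = W**2 + E = E + W**2)
v(R) = 64 + 2*R (v(R) = 2*R + 64 = 64 + 2*R)
X(r) = 1 - 96*r (X(r) = -97*r + (r + 1**2) = -97*r + (r + 1) = -97*r + (1 + r) = 1 - 96*r)
sqrt(v(F(-11)) + X(-90)) = sqrt((64 + 2*(-11)) + (1 - 96*(-90))) = sqrt((64 - 22) + (1 + 8640)) = sqrt(42 + 8641) = sqrt(8683)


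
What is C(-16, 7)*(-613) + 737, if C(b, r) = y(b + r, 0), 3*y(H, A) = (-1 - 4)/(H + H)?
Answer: 36733/54 ≈ 680.24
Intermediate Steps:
y(H, A) = -5/(6*H) (y(H, A) = ((-1 - 4)/(H + H))/3 = (-5*1/(2*H))/3 = (-5/(2*H))/3 = -5/(6*H))
C(b, r) = -5/(6*(b + r))
C(-16, 7)*(-613) + 737 = -5/(6*(-16) + 6*7)*(-613) + 737 = -5/(-96 + 42)*(-613) + 737 = -5/(-54)*(-613) + 737 = -5*(-1/54)*(-613) + 737 = (5/54)*(-613) + 737 = -3065/54 + 737 = 36733/54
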